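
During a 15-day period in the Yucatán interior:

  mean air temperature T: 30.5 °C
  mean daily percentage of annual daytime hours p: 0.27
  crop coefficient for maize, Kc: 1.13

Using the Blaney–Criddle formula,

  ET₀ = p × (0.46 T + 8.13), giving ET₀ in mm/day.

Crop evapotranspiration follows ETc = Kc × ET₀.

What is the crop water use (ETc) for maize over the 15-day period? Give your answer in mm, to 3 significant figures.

101 mm

ET₀ = 0.27 × (0.46 × 30.5 + 8.13) = 0.27 × 22.160 = 5.9832 mm/d
ETc = Kc × ET₀ = 1.13 × 5.9832 = 6.7610 mm/d
Over 15 days: 6.7610 × 15 = 101.415 mm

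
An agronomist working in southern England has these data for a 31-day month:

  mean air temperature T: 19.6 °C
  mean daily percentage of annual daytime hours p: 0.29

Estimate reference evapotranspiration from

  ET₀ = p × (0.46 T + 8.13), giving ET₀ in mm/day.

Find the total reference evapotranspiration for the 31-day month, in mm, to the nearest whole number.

154 mm

ET₀ = 0.29 × (0.46 × 19.6 + 8.13) = 0.29 × 17.146 = 4.9723 mm/d
Monthly total = 4.9723 × 31 = 154.141 mm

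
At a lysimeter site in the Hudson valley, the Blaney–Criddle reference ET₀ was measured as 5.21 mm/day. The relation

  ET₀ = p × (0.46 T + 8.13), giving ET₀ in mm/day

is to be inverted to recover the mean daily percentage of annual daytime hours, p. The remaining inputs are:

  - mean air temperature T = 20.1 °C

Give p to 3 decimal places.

0.300

p = ET₀ / (0.46 T + 8.13) = 5.21 / (0.46 × 20.1 + 8.13) = 5.21 / 17.376 = 0.2998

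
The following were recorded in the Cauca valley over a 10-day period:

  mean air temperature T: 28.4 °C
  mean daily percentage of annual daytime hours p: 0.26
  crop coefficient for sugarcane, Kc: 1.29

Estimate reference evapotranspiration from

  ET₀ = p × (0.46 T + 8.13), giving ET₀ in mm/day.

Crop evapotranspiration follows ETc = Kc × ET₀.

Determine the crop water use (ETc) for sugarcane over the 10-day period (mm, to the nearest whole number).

71 mm

ET₀ = 0.26 × (0.46 × 28.4 + 8.13) = 0.26 × 21.194 = 5.5104 mm/d
ETc = Kc × ET₀ = 1.29 × 5.5104 = 7.1084 mm/d
Over 10 days: 7.1084 × 10 = 71.084 mm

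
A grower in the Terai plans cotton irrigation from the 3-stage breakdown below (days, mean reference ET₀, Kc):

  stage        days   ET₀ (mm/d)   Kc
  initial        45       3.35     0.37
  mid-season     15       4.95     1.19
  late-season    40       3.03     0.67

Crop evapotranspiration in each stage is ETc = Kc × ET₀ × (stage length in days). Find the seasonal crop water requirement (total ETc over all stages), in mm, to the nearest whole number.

initial: 0.37 × 3.35 × 45 = 55.78 mm
mid-season: 1.19 × 4.95 × 15 = 88.36 mm
late-season: 0.67 × 3.03 × 40 = 81.20 mm
Seasonal total = 225.34 mm

225 mm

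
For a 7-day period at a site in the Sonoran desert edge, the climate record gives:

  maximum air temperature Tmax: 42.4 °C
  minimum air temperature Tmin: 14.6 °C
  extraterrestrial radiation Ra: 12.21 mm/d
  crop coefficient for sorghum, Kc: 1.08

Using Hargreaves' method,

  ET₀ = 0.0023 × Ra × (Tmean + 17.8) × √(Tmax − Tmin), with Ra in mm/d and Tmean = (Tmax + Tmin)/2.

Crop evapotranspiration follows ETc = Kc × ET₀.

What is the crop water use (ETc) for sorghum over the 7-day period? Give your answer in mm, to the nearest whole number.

52 mm

Tmean = (42.4 + 14.6)/2 = 28.50 °C
ET₀ = 0.0023 × 12.21 × (28.50 + 17.8) × √27.8 = 0.0023 × 12.21 × 46.30 × 5.2726 = 6.8557 mm/d
ETc = Kc × ET₀ = 1.08 × 6.8557 = 7.4042 mm/d
Over 7 days: 7.4042 × 7 = 51.829 mm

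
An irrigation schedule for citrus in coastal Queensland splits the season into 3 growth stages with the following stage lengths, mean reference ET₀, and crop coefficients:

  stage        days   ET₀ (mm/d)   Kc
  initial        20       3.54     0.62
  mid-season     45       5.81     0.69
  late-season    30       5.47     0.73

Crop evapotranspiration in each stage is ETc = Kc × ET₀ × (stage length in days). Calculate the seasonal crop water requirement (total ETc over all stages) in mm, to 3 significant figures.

344 mm

initial: 0.62 × 3.54 × 20 = 43.90 mm
mid-season: 0.69 × 5.81 × 45 = 180.40 mm
late-season: 0.73 × 5.47 × 30 = 119.79 mm
Seasonal total = 344.09 mm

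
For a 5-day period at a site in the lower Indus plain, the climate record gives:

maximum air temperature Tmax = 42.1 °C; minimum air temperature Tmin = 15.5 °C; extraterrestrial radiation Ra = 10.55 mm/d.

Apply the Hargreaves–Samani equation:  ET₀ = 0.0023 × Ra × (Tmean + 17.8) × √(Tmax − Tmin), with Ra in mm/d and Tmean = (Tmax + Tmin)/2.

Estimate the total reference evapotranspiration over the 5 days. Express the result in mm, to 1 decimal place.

29.2 mm

Tmean = (42.1 + 15.5)/2 = 28.80 °C
ET₀ = 0.0023 × 10.55 × (28.80 + 17.8) × √26.6 = 0.0023 × 10.55 × 46.60 × 5.1575 = 5.8318 mm/d
Over 5 days: 5.8318 × 5 = 29.159 mm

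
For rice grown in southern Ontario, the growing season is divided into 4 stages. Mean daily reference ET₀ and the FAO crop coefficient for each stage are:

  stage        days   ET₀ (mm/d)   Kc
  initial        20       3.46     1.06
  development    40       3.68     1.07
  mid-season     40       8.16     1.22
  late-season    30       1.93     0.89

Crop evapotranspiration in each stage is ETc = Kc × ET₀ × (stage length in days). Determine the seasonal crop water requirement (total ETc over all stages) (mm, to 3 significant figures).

initial: 1.06 × 3.46 × 20 = 73.35 mm
development: 1.07 × 3.68 × 40 = 157.50 mm
mid-season: 1.22 × 8.16 × 40 = 398.21 mm
late-season: 0.89 × 1.93 × 30 = 51.53 mm
Seasonal total = 680.59 mm

681 mm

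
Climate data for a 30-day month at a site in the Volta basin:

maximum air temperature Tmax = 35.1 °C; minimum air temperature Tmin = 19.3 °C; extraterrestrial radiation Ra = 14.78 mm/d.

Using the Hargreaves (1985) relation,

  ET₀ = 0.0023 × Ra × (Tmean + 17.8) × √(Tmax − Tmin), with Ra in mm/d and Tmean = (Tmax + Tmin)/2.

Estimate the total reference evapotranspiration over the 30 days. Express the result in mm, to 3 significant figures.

Tmean = (35.1 + 19.3)/2 = 27.20 °C
ET₀ = 0.0023 × 14.78 × (27.20 + 17.8) × √15.8 = 0.0023 × 14.78 × 45.00 × 3.9749 = 6.0805 mm/d
Over 30 days: 6.0805 × 30 = 182.415 mm

182 mm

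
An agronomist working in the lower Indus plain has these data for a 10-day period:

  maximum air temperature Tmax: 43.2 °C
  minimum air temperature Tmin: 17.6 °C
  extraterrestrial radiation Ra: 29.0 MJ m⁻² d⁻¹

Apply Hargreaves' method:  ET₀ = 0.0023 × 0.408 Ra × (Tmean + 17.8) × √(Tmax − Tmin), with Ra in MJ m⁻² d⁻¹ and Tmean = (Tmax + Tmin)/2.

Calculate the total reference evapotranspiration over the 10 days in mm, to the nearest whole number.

66 mm

Tmean = (43.2 + 17.6)/2 = 30.40 °C
0.408 Ra = 0.408 × 29.0 = 11.8320 mm/d equivalent
ET₀ = 0.0023 × 11.8320 × (30.40 + 17.8) × √25.6 = 0.0023 × 11.8320 × 48.20 × 5.0596 = 6.6367 mm/d
Over 10 days: 6.6367 × 10 = 66.367 mm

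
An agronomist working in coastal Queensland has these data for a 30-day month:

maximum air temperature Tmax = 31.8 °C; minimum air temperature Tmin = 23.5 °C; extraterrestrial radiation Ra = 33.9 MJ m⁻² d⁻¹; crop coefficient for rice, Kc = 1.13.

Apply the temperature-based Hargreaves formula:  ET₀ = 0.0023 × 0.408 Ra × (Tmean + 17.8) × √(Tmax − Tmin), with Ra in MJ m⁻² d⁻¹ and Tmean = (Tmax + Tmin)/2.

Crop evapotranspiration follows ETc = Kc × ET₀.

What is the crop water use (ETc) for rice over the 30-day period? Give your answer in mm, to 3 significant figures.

Tmean = (31.8 + 23.5)/2 = 27.65 °C
0.408 Ra = 0.408 × 33.9 = 13.8312 mm/d equivalent
ET₀ = 0.0023 × 13.8312 × (27.65 + 17.8) × √8.3 = 0.0023 × 13.8312 × 45.45 × 2.8810 = 4.1655 mm/d
ETc = Kc × ET₀ = 1.13 × 4.1655 = 4.7070 mm/d
Over 30 days: 4.7070 × 30 = 141.210 mm

141 mm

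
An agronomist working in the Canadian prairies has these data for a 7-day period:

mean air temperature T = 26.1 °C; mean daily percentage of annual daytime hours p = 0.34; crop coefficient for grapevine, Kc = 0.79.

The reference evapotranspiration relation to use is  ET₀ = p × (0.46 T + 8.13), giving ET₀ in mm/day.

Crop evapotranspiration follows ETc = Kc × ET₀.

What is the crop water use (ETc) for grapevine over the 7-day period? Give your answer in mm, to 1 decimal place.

ET₀ = 0.34 × (0.46 × 26.1 + 8.13) = 0.34 × 20.136 = 6.8462 mm/d
ETc = Kc × ET₀ = 0.79 × 6.8462 = 5.4085 mm/d
Over 7 days: 5.4085 × 7 = 37.860 mm

37.9 mm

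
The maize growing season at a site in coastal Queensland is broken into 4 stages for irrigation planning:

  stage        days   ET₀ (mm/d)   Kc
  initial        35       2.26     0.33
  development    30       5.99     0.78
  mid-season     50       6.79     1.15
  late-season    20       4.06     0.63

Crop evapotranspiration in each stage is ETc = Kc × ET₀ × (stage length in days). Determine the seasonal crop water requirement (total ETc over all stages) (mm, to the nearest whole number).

initial: 0.33 × 2.26 × 35 = 26.10 mm
development: 0.78 × 5.99 × 30 = 140.17 mm
mid-season: 1.15 × 6.79 × 50 = 390.43 mm
late-season: 0.63 × 4.06 × 20 = 51.16 mm
Seasonal total = 607.86 mm

608 mm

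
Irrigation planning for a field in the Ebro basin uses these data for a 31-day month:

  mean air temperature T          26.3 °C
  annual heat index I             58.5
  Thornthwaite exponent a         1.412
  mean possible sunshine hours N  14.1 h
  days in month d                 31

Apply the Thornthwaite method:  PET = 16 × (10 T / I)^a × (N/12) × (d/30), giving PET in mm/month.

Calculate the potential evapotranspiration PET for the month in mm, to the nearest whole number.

162 mm

10T/I = 10 × 26.3 / 58.5 = 4.4957
(10T/I)^a = 4.4957^1.412 = 8.3512
Uncorrected PET = 16 × 8.3512 = 133.619 mm
Correction = (N/12)(d/30) = (14.1/12)(31/30) = 1.2142
PET = 133.619 × 1.2142 = 162.240 mm/month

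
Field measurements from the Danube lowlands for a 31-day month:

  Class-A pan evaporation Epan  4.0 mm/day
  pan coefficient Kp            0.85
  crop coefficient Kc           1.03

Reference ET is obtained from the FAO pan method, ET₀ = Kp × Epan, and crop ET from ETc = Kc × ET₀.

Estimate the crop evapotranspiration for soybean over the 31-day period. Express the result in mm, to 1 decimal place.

108.6 mm

ET₀ = 0.85 × 4.0 = 3.4000 mm/d
ETc = Kc × ET₀ = 1.03 × 3.4000 = 3.5020 mm/d
Over 31 days: 3.5020 × 31 = 108.562 mm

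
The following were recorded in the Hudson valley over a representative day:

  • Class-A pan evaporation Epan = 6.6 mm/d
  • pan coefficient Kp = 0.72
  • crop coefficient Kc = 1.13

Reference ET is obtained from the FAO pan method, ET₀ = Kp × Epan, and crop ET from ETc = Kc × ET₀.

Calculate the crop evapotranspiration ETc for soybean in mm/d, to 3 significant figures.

ET₀ = 0.72 × 6.6 = 4.7520 mm/d
ETc = Kc × ET₀ = 1.13 × 4.7520 = 5.3698 mm/d

5.37 mm/d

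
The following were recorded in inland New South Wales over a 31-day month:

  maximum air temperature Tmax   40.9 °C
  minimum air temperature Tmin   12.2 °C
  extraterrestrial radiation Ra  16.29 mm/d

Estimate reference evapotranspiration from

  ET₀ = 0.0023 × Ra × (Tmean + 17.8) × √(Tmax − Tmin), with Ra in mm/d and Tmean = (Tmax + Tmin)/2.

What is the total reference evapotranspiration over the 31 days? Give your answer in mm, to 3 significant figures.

Tmean = (40.9 + 12.2)/2 = 26.55 °C
ET₀ = 0.0023 × 16.29 × (26.55 + 17.8) × √28.7 = 0.0023 × 16.29 × 44.35 × 5.3572 = 8.9019 mm/d
Over 31 days: 8.9019 × 31 = 275.959 mm

276 mm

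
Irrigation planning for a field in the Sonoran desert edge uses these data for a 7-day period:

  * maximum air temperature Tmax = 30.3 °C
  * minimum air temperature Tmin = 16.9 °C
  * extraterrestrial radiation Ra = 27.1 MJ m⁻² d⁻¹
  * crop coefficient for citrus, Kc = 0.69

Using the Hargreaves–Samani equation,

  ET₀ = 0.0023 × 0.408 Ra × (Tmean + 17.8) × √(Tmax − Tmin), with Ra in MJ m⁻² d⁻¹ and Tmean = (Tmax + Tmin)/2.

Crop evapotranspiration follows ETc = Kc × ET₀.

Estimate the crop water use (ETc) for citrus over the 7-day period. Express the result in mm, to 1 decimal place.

18.6 mm

Tmean = (30.3 + 16.9)/2 = 23.60 °C
0.408 Ra = 0.408 × 27.1 = 11.0568 mm/d equivalent
ET₀ = 0.0023 × 11.0568 × (23.60 + 17.8) × √13.4 = 0.0023 × 11.0568 × 41.40 × 3.6606 = 3.8540 mm/d
ETc = Kc × ET₀ = 0.69 × 3.8540 = 2.6593 mm/d
Over 7 days: 2.6593 × 7 = 18.615 mm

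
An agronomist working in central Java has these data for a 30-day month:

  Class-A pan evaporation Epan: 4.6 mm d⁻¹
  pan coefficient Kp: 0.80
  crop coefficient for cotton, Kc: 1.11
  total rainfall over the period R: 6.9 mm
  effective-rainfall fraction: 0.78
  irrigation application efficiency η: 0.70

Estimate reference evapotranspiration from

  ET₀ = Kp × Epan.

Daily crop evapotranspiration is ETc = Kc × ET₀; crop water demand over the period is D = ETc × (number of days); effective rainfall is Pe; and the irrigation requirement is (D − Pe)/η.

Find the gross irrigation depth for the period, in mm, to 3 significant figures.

ET₀ = 0.80 × 4.6 = 3.6800 mm/d
ETc = Kc × ET₀ = 1.11 × 3.6800 = 4.0848 mm/d
Crop demand D = ETc × 30 d = 4.0848 × 30 = 122.544 mm
Pe = 0.78 × 6.9 = 5.382 mm
D − Pe = 122.544 − 5.382 = 117.162 mm
Gross irrigation = 117.162 / 0.70 = 167.374 mm

167 mm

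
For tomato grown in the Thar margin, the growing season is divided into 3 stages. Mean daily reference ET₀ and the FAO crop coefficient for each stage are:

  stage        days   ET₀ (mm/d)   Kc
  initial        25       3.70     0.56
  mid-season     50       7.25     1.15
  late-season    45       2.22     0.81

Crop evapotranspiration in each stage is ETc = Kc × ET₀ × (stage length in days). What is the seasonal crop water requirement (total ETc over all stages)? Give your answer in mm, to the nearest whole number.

initial: 0.56 × 3.70 × 25 = 51.80 mm
mid-season: 1.15 × 7.25 × 50 = 416.88 mm
late-season: 0.81 × 2.22 × 45 = 80.92 mm
Seasonal total = 549.60 mm

550 mm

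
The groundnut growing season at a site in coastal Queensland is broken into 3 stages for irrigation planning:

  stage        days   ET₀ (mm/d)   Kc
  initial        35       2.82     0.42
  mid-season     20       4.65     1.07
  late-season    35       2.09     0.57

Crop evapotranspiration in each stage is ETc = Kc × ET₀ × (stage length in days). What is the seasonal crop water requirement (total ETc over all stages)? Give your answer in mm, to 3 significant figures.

183 mm

initial: 0.42 × 2.82 × 35 = 41.45 mm
mid-season: 1.07 × 4.65 × 20 = 99.51 mm
late-season: 0.57 × 2.09 × 35 = 41.70 mm
Seasonal total = 182.66 mm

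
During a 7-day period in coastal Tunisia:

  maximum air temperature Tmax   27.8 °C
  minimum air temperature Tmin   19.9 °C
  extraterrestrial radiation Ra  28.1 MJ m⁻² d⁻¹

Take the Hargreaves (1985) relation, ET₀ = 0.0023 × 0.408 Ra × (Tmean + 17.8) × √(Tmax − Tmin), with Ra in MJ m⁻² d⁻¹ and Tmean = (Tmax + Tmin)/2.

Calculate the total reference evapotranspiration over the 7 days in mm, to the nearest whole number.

Tmean = (27.8 + 19.9)/2 = 23.85 °C
0.408 Ra = 0.408 × 28.1 = 11.4648 mm/d equivalent
ET₀ = 0.0023 × 11.4648 × (23.85 + 17.8) × √7.9 = 0.0023 × 11.4648 × 41.65 × 2.8107 = 3.0869 mm/d
Over 7 days: 3.0869 × 7 = 21.608 mm

22 mm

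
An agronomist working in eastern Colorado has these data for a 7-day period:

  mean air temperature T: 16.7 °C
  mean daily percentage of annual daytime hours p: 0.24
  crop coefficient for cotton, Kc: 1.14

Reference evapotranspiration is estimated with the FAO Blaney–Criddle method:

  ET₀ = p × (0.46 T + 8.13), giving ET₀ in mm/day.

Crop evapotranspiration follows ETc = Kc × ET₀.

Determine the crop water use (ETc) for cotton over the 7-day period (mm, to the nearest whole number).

30 mm

ET₀ = 0.24 × (0.46 × 16.7 + 8.13) = 0.24 × 15.812 = 3.7949 mm/d
ETc = Kc × ET₀ = 1.14 × 3.7949 = 4.3262 mm/d
Over 7 days: 4.3262 × 7 = 30.283 mm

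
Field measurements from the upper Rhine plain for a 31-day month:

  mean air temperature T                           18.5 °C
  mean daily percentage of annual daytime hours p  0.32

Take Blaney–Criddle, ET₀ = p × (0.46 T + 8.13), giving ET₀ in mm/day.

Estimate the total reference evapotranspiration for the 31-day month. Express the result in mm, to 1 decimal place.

165.1 mm

ET₀ = 0.32 × (0.46 × 18.5 + 8.13) = 0.32 × 16.640 = 5.3248 mm/d
Monthly total = 5.3248 × 31 = 165.069 mm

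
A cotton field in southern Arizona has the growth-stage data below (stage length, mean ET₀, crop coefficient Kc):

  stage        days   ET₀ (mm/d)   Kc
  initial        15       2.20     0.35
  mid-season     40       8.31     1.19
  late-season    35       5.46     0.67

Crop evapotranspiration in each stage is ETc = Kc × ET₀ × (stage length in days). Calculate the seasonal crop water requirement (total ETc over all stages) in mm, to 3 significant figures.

initial: 0.35 × 2.20 × 15 = 11.55 mm
mid-season: 1.19 × 8.31 × 40 = 395.56 mm
late-season: 0.67 × 5.46 × 35 = 128.04 mm
Seasonal total = 535.15 mm

535 mm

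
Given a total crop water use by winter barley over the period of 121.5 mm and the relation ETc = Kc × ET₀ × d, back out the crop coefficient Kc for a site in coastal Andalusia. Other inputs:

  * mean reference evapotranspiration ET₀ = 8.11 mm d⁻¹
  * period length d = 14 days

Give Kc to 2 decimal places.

ETc = Kc × ET₀ × d  ⇒  Kc = ETc / (ET₀ × d)
Kc = 121.5 / (8.11 × 14) = 121.5 / 113.54 = 1.0701

1.07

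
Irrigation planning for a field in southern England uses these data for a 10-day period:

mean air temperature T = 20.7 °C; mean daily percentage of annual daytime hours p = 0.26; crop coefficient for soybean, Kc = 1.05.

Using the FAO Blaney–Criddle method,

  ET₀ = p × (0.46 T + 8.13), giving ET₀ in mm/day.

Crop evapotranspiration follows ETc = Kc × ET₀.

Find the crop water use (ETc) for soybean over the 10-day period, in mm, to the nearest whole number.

48 mm

ET₀ = 0.26 × (0.46 × 20.7 + 8.13) = 0.26 × 17.652 = 4.5895 mm/d
ETc = Kc × ET₀ = 1.05 × 4.5895 = 4.8190 mm/d
Over 10 days: 4.8190 × 10 = 48.190 mm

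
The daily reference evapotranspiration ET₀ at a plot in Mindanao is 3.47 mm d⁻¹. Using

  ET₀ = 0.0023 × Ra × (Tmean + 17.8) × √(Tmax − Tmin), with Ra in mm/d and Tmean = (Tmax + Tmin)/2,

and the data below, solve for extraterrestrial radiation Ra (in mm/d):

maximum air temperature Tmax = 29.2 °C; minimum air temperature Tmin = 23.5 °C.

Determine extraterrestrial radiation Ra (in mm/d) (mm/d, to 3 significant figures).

14.3 mm/d

Tmean = 26.35 °C; √ΔT = 2.3875
Ra = ET₀ / [0.0023 × (Tmean+17.8) × √ΔT] = 3.47 / (0.0023 × 44.15 × 2.3875) = 14.313 mm/d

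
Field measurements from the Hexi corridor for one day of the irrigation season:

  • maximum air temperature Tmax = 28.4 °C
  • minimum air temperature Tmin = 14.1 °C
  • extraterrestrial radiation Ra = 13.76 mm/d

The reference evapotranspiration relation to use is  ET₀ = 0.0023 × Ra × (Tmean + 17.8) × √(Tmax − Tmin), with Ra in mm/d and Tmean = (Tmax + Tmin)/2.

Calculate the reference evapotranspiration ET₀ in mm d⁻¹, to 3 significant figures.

4.67 mm d⁻¹

Tmean = (28.4 + 14.1)/2 = 21.25 °C
ET₀ = 0.0023 × 13.76 × (21.25 + 17.8) × √14.3 = 0.0023 × 13.76 × 39.05 × 3.7815 = 4.6734 mm/d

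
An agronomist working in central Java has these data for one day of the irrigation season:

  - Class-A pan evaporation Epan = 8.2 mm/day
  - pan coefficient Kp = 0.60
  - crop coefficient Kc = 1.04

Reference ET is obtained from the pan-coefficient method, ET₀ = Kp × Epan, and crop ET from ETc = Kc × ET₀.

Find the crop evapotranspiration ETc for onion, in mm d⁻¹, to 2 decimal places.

5.12 mm d⁻¹

ET₀ = 0.60 × 8.2 = 4.9200 mm/d
ETc = Kc × ET₀ = 1.04 × 4.9200 = 5.1168 mm/d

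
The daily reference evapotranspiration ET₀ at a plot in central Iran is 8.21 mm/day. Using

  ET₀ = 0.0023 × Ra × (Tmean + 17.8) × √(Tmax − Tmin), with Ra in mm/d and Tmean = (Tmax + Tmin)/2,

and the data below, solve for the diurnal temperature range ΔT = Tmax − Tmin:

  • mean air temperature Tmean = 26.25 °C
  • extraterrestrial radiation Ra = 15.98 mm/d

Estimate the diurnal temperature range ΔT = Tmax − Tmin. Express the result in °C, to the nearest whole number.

26 °C

√ΔT = ET₀ / [0.0023 × Ra × (Tmean+17.8)] = 8.21 / (0.0023 × 15.98 × 44.05) = 5.0710
ΔT = 5.0710² = 25.715 °C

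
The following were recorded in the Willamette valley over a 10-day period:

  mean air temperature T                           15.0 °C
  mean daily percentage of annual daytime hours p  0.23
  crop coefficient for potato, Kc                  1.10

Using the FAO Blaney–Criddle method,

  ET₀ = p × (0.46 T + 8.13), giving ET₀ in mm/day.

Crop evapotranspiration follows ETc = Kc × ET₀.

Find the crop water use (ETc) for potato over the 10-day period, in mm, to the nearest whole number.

ET₀ = 0.23 × (0.46 × 15.0 + 8.13) = 0.23 × 15.030 = 3.4569 mm/d
ETc = Kc × ET₀ = 1.10 × 3.4569 = 3.8026 mm/d
Over 10 days: 3.8026 × 10 = 38.026 mm

38 mm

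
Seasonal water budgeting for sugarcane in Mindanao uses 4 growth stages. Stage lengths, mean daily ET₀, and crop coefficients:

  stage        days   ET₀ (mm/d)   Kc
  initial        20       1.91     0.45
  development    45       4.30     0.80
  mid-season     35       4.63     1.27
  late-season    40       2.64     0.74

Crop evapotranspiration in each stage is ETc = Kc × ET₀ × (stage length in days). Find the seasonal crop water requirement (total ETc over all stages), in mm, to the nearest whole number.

initial: 0.45 × 1.91 × 20 = 17.19 mm
development: 0.80 × 4.30 × 45 = 154.80 mm
mid-season: 1.27 × 4.63 × 35 = 205.80 mm
late-season: 0.74 × 2.64 × 40 = 78.14 mm
Seasonal total = 455.93 mm

456 mm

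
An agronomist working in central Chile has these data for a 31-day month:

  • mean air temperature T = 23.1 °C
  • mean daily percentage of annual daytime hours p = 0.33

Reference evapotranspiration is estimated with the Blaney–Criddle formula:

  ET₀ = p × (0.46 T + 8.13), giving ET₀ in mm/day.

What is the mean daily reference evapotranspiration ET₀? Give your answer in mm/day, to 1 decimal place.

ET₀ = 0.33 × (0.46 × 23.1 + 8.13) = 0.33 × 18.756 = 6.1895 mm/d

6.2 mm/day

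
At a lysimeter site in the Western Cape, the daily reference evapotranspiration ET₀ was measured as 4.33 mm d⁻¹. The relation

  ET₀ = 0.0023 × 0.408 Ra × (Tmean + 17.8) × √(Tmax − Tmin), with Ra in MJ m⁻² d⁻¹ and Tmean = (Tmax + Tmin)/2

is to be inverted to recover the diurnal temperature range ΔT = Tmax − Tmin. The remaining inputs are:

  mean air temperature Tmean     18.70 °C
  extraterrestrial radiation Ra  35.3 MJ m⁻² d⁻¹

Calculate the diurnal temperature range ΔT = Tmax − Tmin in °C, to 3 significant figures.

12.8 °C

√ΔT = ET₀ / [0.0023 × 0.408 × Ra × (Tmean+17.8)] = 4.33 / (0.0023 × 14.4024 × 36.50) = 3.5812
ΔT = 3.5812² = 12.825 °C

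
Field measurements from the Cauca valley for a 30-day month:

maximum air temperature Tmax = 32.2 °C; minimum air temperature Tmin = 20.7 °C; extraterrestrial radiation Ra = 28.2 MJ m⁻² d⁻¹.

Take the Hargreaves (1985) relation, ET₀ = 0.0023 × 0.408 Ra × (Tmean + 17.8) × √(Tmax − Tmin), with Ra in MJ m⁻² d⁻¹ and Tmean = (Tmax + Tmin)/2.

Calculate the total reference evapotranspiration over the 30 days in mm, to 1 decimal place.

Tmean = (32.2 + 20.7)/2 = 26.45 °C
0.408 Ra = 0.408 × 28.2 = 11.5056 mm/d equivalent
ET₀ = 0.0023 × 11.5056 × (26.45 + 17.8) × √11.5 = 0.0023 × 11.5056 × 44.25 × 3.3912 = 3.9710 mm/d
Over 30 days: 3.9710 × 30 = 119.130 mm

119.1 mm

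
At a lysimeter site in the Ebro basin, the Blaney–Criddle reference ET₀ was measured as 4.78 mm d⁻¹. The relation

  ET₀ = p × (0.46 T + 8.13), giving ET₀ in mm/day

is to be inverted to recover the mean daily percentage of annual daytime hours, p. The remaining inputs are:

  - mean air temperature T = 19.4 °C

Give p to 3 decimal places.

0.280

p = ET₀ / (0.46 T + 8.13) = 4.78 / (0.46 × 19.4 + 8.13) = 4.78 / 17.054 = 0.2803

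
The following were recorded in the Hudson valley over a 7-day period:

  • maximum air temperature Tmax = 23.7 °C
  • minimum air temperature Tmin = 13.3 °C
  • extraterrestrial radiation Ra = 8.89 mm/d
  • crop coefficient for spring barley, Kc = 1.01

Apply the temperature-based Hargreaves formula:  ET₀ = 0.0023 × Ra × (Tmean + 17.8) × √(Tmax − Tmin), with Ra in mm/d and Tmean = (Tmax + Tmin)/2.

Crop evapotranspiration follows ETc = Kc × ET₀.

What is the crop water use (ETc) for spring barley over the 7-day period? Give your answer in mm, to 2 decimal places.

16.92 mm

Tmean = (23.7 + 13.3)/2 = 18.50 °C
ET₀ = 0.0023 × 8.89 × (18.50 + 17.8) × √10.4 = 0.0023 × 8.89 × 36.30 × 3.2249 = 2.3936 mm/d
ETc = Kc × ET₀ = 1.01 × 2.3936 = 2.4175 mm/d
Over 7 days: 2.4175 × 7 = 16.923 mm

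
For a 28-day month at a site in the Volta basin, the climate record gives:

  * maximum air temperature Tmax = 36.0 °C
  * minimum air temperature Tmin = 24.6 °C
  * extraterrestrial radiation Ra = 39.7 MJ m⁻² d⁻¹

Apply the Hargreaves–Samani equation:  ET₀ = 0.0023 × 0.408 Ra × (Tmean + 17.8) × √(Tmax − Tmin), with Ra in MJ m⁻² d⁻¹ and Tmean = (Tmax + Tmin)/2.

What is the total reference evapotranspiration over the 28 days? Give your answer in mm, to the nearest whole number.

Tmean = (36.0 + 24.6)/2 = 30.30 °C
0.408 Ra = 0.408 × 39.7 = 16.1976 mm/d equivalent
ET₀ = 0.0023 × 16.1976 × (30.30 + 17.8) × √11.4 = 0.0023 × 16.1976 × 48.10 × 3.3764 = 6.0503 mm/d
Over 28 days: 6.0503 × 28 = 169.408 mm

169 mm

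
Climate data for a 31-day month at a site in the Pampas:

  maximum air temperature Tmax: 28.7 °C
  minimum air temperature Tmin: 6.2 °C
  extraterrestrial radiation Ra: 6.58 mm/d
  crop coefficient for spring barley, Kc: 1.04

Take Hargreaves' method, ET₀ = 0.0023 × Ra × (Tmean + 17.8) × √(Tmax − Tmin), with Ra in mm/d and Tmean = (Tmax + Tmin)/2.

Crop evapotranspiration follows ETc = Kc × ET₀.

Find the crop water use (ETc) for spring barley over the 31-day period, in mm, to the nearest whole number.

Tmean = (28.7 + 6.2)/2 = 17.45 °C
ET₀ = 0.0023 × 6.58 × (17.45 + 17.8) × √22.5 = 0.0023 × 6.58 × 35.25 × 4.7434 = 2.5305 mm/d
ETc = Kc × ET₀ = 1.04 × 2.5305 = 2.6317 mm/d
Over 31 days: 2.6317 × 31 = 81.583 mm

82 mm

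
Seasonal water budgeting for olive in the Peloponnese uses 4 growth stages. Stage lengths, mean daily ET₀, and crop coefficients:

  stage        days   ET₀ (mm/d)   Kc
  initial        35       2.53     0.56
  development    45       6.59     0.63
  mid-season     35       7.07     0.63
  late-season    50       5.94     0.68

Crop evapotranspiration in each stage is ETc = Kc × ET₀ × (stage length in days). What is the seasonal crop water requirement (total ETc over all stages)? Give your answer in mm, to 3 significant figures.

initial: 0.56 × 2.53 × 35 = 49.59 mm
development: 0.63 × 6.59 × 45 = 186.83 mm
mid-season: 0.63 × 7.07 × 35 = 155.89 mm
late-season: 0.68 × 5.94 × 50 = 201.96 mm
Seasonal total = 594.27 mm

594 mm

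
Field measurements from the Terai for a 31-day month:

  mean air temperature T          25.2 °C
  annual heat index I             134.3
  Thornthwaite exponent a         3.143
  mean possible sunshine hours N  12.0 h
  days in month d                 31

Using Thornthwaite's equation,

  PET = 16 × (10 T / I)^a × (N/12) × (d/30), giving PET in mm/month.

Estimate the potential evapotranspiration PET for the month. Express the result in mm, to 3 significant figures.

10T/I = 10 × 25.2 / 134.3 = 1.8764
(10T/I)^a = 1.8764^3.143 = 7.2287
Uncorrected PET = 16 × 7.2287 = 115.659 mm
Correction = (N/12)(d/30) = (12.0/12)(31/30) = 1.0333
PET = 115.659 × 1.0333 = 119.510 mm/month

120 mm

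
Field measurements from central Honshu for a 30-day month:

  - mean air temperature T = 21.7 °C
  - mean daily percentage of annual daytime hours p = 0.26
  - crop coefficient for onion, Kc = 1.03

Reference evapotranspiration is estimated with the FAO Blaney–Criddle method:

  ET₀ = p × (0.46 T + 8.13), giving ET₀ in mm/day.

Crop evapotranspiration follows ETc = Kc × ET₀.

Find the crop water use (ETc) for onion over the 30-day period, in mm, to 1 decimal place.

ET₀ = 0.26 × (0.46 × 21.7 + 8.13) = 0.26 × 18.112 = 4.7091 mm/d
ETc = Kc × ET₀ = 1.03 × 4.7091 = 4.8504 mm/d
Over 30 days: 4.8504 × 30 = 145.512 mm

145.5 mm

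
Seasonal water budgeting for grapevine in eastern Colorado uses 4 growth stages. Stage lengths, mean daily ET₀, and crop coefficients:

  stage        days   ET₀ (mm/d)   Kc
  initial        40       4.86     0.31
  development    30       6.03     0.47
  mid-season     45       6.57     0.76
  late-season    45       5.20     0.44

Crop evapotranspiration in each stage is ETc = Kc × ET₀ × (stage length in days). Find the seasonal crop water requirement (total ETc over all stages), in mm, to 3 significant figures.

initial: 0.31 × 4.86 × 40 = 60.26 mm
development: 0.47 × 6.03 × 30 = 85.02 mm
mid-season: 0.76 × 6.57 × 45 = 224.69 mm
late-season: 0.44 × 5.20 × 45 = 102.96 mm
Seasonal total = 472.93 mm

473 mm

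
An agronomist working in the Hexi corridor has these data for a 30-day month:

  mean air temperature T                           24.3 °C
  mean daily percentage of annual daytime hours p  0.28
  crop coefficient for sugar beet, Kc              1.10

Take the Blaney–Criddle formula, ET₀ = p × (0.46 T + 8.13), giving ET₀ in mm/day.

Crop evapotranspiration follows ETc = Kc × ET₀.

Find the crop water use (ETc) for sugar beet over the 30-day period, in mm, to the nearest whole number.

178 mm

ET₀ = 0.28 × (0.46 × 24.3 + 8.13) = 0.28 × 19.308 = 5.4062 mm/d
ETc = Kc × ET₀ = 1.10 × 5.4062 = 5.9468 mm/d
Over 30 days: 5.9468 × 30 = 178.404 mm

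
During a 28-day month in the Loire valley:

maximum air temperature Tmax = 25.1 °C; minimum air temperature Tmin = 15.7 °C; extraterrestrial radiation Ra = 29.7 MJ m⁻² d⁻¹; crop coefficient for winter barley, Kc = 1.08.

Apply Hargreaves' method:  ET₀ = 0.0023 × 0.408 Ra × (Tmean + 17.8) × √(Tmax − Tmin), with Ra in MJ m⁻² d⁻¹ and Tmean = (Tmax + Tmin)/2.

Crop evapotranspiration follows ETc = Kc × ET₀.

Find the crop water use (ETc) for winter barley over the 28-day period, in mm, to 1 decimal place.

Tmean = (25.1 + 15.7)/2 = 20.40 °C
0.408 Ra = 0.408 × 29.7 = 12.1176 mm/d equivalent
ET₀ = 0.0023 × 12.1176 × (20.40 + 17.8) × √9.4 = 0.0023 × 12.1176 × 38.20 × 3.0659 = 3.2641 mm/d
ETc = Kc × ET₀ = 1.08 × 3.2641 = 3.5252 mm/d
Over 28 days: 3.5252 × 28 = 98.706 mm

98.7 mm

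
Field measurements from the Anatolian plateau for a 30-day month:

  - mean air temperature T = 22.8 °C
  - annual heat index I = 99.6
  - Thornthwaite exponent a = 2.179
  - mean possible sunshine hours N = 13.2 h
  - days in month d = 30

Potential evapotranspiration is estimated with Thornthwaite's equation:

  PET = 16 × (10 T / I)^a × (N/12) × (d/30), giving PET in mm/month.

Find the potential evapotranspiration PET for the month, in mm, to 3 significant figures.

10T/I = 10 × 22.8 / 99.6 = 2.2892
(10T/I)^a = 2.2892^2.179 = 6.0779
Uncorrected PET = 16 × 6.0779 = 97.246 mm
Correction = (N/12)(d/30) = (13.2/12)(30/30) = 1.1000
PET = 97.246 × 1.1000 = 106.971 mm/month

107 mm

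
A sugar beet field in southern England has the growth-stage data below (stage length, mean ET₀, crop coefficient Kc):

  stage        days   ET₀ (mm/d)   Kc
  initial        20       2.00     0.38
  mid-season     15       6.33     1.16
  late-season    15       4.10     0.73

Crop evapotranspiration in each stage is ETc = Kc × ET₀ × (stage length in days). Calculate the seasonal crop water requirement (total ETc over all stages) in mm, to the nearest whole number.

170 mm

initial: 0.38 × 2.00 × 20 = 15.20 mm
mid-season: 1.16 × 6.33 × 15 = 110.14 mm
late-season: 0.73 × 4.10 × 15 = 44.90 mm
Seasonal total = 170.24 mm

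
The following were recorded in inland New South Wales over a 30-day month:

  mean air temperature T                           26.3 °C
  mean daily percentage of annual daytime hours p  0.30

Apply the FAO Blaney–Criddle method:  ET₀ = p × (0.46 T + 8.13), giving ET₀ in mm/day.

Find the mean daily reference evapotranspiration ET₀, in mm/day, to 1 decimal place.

6.1 mm/day

ET₀ = 0.30 × (0.46 × 26.3 + 8.13) = 0.30 × 20.228 = 6.0684 mm/d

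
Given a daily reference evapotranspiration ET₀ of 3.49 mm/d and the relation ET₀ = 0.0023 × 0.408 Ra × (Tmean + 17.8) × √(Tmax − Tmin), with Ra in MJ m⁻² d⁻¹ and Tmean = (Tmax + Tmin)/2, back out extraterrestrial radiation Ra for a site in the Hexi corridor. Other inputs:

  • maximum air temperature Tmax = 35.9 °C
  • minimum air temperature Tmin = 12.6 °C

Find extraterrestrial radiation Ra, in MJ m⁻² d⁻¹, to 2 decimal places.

18.32 MJ m⁻² d⁻¹

Tmean = (35.9+12.6)/2 = 24.25 °C; ΔT = 23.3
Ra = ET₀ / [0.0023 × 0.408 × (Tmean+17.8) × √ΔT]
   = 3.49 / (0.0023 × 0.408 × 42.05 × 4.8270) = 18.323 MJ m⁻² d⁻¹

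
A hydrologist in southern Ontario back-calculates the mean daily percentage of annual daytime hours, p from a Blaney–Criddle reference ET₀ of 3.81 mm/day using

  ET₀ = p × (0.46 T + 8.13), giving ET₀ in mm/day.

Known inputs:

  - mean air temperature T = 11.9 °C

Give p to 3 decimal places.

p = ET₀ / (0.46 T + 8.13) = 3.81 / (0.46 × 11.9 + 8.13) = 3.81 / 13.604 = 0.2801

0.280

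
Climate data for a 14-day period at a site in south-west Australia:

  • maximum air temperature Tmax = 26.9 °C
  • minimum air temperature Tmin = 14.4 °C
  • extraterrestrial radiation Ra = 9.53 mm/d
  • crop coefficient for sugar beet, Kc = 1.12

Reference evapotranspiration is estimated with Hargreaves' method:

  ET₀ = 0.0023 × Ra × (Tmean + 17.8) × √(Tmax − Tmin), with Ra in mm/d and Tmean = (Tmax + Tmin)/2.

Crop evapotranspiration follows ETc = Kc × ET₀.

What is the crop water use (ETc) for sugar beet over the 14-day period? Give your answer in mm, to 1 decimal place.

46.7 mm

Tmean = (26.9 + 14.4)/2 = 20.65 °C
ET₀ = 0.0023 × 9.53 × (20.65 + 17.8) × √12.5 = 0.0023 × 9.53 × 38.45 × 3.5355 = 2.9797 mm/d
ETc = Kc × ET₀ = 1.12 × 2.9797 = 3.3373 mm/d
Over 14 days: 3.3373 × 14 = 46.722 mm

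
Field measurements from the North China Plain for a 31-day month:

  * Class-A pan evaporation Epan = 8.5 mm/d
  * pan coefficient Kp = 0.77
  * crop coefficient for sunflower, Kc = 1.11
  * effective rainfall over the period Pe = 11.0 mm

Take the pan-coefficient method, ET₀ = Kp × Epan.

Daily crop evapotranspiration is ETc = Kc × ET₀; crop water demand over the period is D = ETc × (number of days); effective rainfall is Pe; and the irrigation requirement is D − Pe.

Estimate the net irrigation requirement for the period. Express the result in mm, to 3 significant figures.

ET₀ = 0.77 × 8.5 = 6.5450 mm/d
ETc = Kc × ET₀ = 1.11 × 6.5450 = 7.2650 mm/d
Crop demand D = ETc × 31 d = 7.2650 × 31 = 225.215 mm
D − Pe = 225.215 − 11.0 = 214.215 mm

214 mm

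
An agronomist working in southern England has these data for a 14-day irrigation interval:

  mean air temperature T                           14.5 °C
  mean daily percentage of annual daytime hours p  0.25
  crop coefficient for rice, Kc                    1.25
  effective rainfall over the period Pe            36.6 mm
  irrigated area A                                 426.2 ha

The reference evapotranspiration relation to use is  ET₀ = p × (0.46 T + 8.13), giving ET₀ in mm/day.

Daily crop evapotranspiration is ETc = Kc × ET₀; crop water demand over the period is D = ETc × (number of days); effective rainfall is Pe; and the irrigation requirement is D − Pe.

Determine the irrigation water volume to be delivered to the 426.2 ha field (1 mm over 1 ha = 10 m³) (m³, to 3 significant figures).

120000 m³

ET₀ = 0.25 × (0.46 × 14.5 + 8.13) = 0.25 × 14.800 = 3.7000 mm/d
ETc = Kc × ET₀ = 1.25 × 3.7000 = 4.6250 mm/d
Crop demand D = ETc × 14 d = 4.6250 × 14 = 64.750 mm
D − Pe = 64.750 − 36.6 = 28.150 mm
Volume = 28.150 mm × 426.2 ha × 10 = 119975.3 m³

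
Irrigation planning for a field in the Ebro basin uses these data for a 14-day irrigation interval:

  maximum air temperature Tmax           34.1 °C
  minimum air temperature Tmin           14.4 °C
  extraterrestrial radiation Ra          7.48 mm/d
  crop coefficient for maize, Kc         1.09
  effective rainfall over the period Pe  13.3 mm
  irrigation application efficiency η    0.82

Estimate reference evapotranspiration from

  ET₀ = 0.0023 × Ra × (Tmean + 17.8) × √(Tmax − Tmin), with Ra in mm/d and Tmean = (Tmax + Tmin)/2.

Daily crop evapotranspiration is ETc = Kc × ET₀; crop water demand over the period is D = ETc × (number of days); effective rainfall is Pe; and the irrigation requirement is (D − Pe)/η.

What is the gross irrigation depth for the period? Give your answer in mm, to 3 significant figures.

Tmean = (34.1 + 14.4)/2 = 24.25 °C
ET₀ = 0.0023 × 7.48 × (24.25 + 17.8) × √19.7 = 0.0023 × 7.48 × 42.05 × 4.4385 = 3.2109 mm/d
ETc = Kc × ET₀ = 1.09 × 3.2109 = 3.4999 mm/d
Crop demand D = ETc × 14 d = 3.4999 × 14 = 48.999 mm
D − Pe = 48.999 − 13.3 = 35.699 mm
Gross irrigation = 35.699 / 0.82 = 43.535 mm

43.5 mm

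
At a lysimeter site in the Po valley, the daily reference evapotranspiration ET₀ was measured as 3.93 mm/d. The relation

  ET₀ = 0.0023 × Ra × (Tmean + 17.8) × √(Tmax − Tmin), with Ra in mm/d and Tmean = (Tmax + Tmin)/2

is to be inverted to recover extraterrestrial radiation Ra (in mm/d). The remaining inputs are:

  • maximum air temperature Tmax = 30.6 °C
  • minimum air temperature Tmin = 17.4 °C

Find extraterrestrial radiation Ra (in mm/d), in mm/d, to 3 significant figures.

Tmean = 24.00 °C; √ΔT = 3.6332
Ra = ET₀ / [0.0023 × (Tmean+17.8) × √ΔT] = 3.93 / (0.0023 × 41.80 × 3.6332) = 11.251 mm/d

11.3 mm/d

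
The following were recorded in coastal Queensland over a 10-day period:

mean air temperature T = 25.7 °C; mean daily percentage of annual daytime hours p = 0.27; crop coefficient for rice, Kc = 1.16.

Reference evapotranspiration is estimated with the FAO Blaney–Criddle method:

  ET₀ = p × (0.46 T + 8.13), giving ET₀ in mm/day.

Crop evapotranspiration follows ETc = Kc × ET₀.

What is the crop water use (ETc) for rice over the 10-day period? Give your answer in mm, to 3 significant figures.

ET₀ = 0.27 × (0.46 × 25.7 + 8.13) = 0.27 × 19.952 = 5.3870 mm/d
ETc = Kc × ET₀ = 1.16 × 5.3870 = 6.2489 mm/d
Over 10 days: 6.2489 × 10 = 62.489 mm

62.5 mm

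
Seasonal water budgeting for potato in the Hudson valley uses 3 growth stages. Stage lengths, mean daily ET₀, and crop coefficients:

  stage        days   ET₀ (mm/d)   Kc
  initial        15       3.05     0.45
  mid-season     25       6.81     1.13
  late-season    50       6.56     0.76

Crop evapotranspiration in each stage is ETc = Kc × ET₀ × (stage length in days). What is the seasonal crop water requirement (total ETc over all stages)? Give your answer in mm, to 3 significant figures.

initial: 0.45 × 3.05 × 15 = 20.59 mm
mid-season: 1.13 × 6.81 × 25 = 192.38 mm
late-season: 0.76 × 6.56 × 50 = 249.28 mm
Seasonal total = 462.25 mm

462 mm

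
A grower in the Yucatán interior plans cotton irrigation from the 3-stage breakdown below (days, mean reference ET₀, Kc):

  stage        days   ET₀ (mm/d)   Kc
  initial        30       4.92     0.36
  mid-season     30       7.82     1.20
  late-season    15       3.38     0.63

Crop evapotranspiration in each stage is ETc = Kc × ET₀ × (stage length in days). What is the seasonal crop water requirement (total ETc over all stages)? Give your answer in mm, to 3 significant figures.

initial: 0.36 × 4.92 × 30 = 53.14 mm
mid-season: 1.20 × 7.82 × 30 = 281.52 mm
late-season: 0.63 × 3.38 × 15 = 31.94 mm
Seasonal total = 366.60 mm

367 mm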